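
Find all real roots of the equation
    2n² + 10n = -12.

Bring every term to one side: 2n² + 10n + 12 = 0.
Factor: 2(n + 3)(n + 2) = 0.
So n = -3 or n = -2.

n = -3 or n = -2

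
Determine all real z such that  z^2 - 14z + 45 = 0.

z = 5 or z = 9

Factor: (z - 5)(z - 9) = 0.
So z = 5 or z = 9.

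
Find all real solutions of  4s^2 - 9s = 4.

s = -0.3802 or s = 2.6302

Rearrange to standard form: 4s^2 - 9s - 4 = 0.
Discriminant: (-9)^2 - 4*4*(-4) = 145.
Quadratic formula: s = (9 +/- sqrt(145)) / 8.
So s = 9/8 + sqrt(145)/8 ~= 2.6302 or s = 9/8 - sqrt(145)/8 ~= -0.3802.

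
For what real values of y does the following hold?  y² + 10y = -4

Rearrange to standard form: y² + 10y + 4 = 0.
Discriminant: (10)² − 4·1·4 = 84.
Quadratic formula: y = (-10 ± √84) / 2.
So y = -5 + √(21) ≈ -0.4174 or y = -5 - √(21) ≈ -9.5826.

y = -9.5826 or y = -0.4174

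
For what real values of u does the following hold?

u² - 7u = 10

u = -1.217 or u = 8.217

Rearrange to standard form: u² - 7u - 10 = 0.
Discriminant: (-7)² − 4·1·(-10) = 89.
Quadratic formula: u = (7 ± √89) / 2.
So u = 7/2 + √(89)/2 ≈ 8.217 or u = 7/2 - √(89)/2 ≈ -1.217.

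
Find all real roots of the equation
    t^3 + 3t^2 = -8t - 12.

Rearrange: t^3 + 3t^2 + 8t + 12 = 0.
Possible rational roots are divisors of 12. Testing t = -2 gives 0, so (t + 2) is a factor.
Divide: t^3 + 3t^2 + 8t + 12 = (t + 2)(t^2 + t + 6).
The quadratic t^2 + t + 6 has discriminant -23 < 0, so no further real roots.

t = -2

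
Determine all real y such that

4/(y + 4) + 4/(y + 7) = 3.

Multiply both sides by (y + 4)(y + 7):
4(y + 7) + 4(y + 4) = 3(y + 4)(y + 7).
Expand and collect terms: 3y² + 25y + 40 = 0.
By the quadratic formula, y = (-25 ± √145) / 6, so y ≈ -2.1597 or y ≈ -6.1736.
Neither value makes a denominator zero (y ≠ -4, y ≠ -7), so both are valid.

y = -6.1736 or y = -2.1597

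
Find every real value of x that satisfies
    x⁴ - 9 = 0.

x = -1.7321 or x = 1.7321

Let u = x². The equation becomes u² - 9 = 0.
Factor: (u + 3)(u - 3) = 0, so u = -3 or u = 3.
x² = -3 < 0 has no real solution.
x² = 3 gives x = ±√(3) ≈ ±1.7321.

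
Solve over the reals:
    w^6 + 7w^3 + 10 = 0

w = -1.71 or w = -1.2599

Let u = w^3. The equation becomes u^2 + 7u + 10 = 0.
Factor: (u + 5)(u + 2) = 0, so u = -5 or u = -2.
w^3 = -5 gives w = -(5)^(1/3) ~= -1.71.
w^3 = -2 gives w = -(2)^(1/3) ~= -1.2599.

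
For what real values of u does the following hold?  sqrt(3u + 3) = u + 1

u = -1 or u = 2

Square both sides: 3u + 3 = (u + 1)^2.
Expand and rearrange: u^2 - u - 2 = 0.
Solving gives u = 2 or u = -1.
Check each candidate in the original equation:
  u = 2: sqrt(9) = 3, while u + 1 = 3 — valid.
  u = -1: sqrt(0) = 0, while u + 1 = 0 — valid.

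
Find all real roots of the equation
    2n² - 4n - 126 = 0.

Factor: 2(n - 9)(n + 7) = 0.
So n = 9 or n = -7.

n = -7 or n = 9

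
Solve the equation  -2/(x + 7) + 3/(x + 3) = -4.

Multiply both sides by (x + 7)(x + 3):
-2(x + 3) + 3(x + 7) = -4(x + 7)(x + 3).
Expand and collect terms: -4x² - 41x - 99 = 0.
By the quadratic formula, x = (41 ± √97) / -8, so x ≈ -6.3561 or x ≈ -3.8939.
Neither value makes a denominator zero (x ≠ -7, x ≠ -3), so both are valid.

x = -6.3561 or x = -3.8939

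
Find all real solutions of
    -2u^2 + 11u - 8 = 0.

Discriminant: (11)^2 - 4*(-2)*(-8) = 57.
Quadratic formula: u = (-11 +/- sqrt(57)) / (-4).
So u = 11/4 - sqrt(57)/4 ~= 0.8625 or u = sqrt(57)/4 + 11/4 ~= 4.6375.

u = 0.8625 or u = 4.6375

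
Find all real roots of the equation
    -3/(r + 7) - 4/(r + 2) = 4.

Multiply both sides by (r + 7)(r + 2):
-3(r + 2) - 4(r + 7) = 4(r + 7)(r + 2).
Expand and collect terms: 4r² + 43r + 90 = 0.
By the quadratic formula, r = (-43 ± √409) / 8, so r ≈ -2.847 or r ≈ -7.903.
Neither value makes a denominator zero (r ≠ -7, r ≠ -2), so both are valid.

r = -7.903 or r = -2.847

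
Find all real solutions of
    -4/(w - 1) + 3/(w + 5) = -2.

w = -6.173 or w = 2.673

Multiply both sides by (w - 1)(w + 5):
-4(w + 5) + 3(w - 1) = -2(w - 1)(w + 5).
Expand and collect terms: -2w² - 7w + 33 = 0.
By the quadratic formula, w = (7 ± √313) / -4, so w ≈ -6.173 or w ≈ 2.673.
Neither value makes a denominator zero (w ≠ 1, w ≠ -5), so both are valid.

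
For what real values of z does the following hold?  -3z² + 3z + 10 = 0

Discriminant: (3)² − 4·(-3)·10 = 129.
Quadratic formula: z = (-3 ± √129) / (-6).
So z = 1/2 - √(129)/6 ≈ -1.393 or z = 1/2 + √(129)/6 ≈ 2.393.

z = -1.393 or z = 2.393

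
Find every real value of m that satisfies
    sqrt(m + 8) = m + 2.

m = 1

Square both sides: m + 8 = (m + 2)^2.
Expand and rearrange: m^2 + 3m - 4 = 0.
Solving gives m = 1 or m = -4.
Check each candidate in the original equation:
  m = 1: sqrt(9) = 3, while m + 2 = 3 — valid.
  m = -4: sqrt(4) = 2, while m + 2 = -2 — extraneous.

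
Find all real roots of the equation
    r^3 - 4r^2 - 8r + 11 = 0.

Possible rational roots are divisors of 11. Testing r = 1 gives 0, so (r - 1) is a factor.
Divide: r^3 - 4r^2 - 8r + 11 = (r - 1)(r^2 - 3r - 11).
Apply the quadratic formula to r^2 - 3r - 11 = 0: r = (3 +/- sqrt(53))/2, i.e. r ~= 5.1401 or r ~= -2.1401.

r = -2.1401 or r = 1 or r = 5.1401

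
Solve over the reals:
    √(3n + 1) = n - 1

Square both sides: 3n + 1 = (n - 1)².
Expand and rearrange: n² - 5n = 0.
Solving gives n = 5 or n = 0.
Check each candidate in the original equation:
  n = 5: √(16) = 4, while n - 1 = 4 — valid.
  n = 0: √(1) = 1, while n - 1 = -1 — extraneous.

n = 5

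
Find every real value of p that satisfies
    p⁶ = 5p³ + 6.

Let u = p³. The equation becomes u² - 5u - 6 = 0.
Factor: (u + 1)(u - 6) = 0, so u = -1 or u = 6.
p³ = -1 gives p = -1.
p³ = 6 gives p = ∛(6) ≈ 1.8171.

p = -1 or p = 1.8171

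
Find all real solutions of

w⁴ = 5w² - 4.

w = -2 or w = -1 or w = 1 or w = 2

Let u = w². The equation becomes u² - 5u + 4 = 0.
Factor: (u - 1)(u - 4) = 0, so u = 1 or u = 4.
w² = 1 gives w = ±1.
w² = 4 gives w = ±2.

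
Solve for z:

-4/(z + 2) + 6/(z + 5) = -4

Multiply both sides by (z + 2)(z + 5):
-4(z + 5) + 6(z + 2) = -4(z + 2)(z + 5).
Expand and collect terms: -4z² - 30z - 32 = 0.
By the quadratic formula, z = (30 ± √388) / -8, so z ≈ -6.2122 or z ≈ -1.2878.
Neither value makes a denominator zero (z ≠ -2, z ≠ -5), so both are valid.

z = -6.2122 or z = -1.2878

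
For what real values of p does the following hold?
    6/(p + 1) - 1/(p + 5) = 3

p = -5.2263 or p = 0.8929

Multiply both sides by (p + 1)(p + 5):
6(p + 5) - (p + 1) = 3(p + 1)(p + 5).
Expand and collect terms: 3p² + 13p - 14 = 0.
By the quadratic formula, p = (-13 ± √337) / 6, so p ≈ 0.8929 or p ≈ -5.2263.
Neither value makes a denominator zero (p ≠ -1, p ≠ -5), so both are valid.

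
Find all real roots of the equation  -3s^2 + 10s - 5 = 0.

s = 0.6126 or s = 2.7208

Discriminant: (10)^2 - 4*(-3)*(-5) = 40.
Quadratic formula: s = (-10 +/- sqrt(40)) / (-6).
So s = 5/3 - sqrt(10)/3 ~= 0.6126 or s = sqrt(10)/3 + 5/3 ~= 2.7208.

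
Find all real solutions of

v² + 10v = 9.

v = -10.831 or v = 0.831

Rearrange to standard form: v² + 10v - 9 = 0.
Discriminant: (10)² − 4·1·(-9) = 136.
Quadratic formula: v = (-10 ± √136) / 2.
So v = -5 + √(34) ≈ 0.831 or v = -√(34) - 5 ≈ -10.831.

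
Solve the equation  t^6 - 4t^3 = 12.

Let u = t^3. The equation becomes u^2 - 4u - 12 = 0.
Factor: (u - 6)(u + 2) = 0, so u = 6 or u = -2.
t^3 = 6 gives t = (6)^(1/3) ~= 1.8171.
t^3 = -2 gives t = -(2)^(1/3) ~= -1.2599.

t = -1.2599 or t = 1.8171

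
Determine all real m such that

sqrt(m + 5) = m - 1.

m = 4

Square both sides: m + 5 = (m - 1)^2.
Expand and rearrange: m^2 - 3m - 4 = 0.
Solving gives m = 4 or m = -1.
Check each candidate in the original equation:
  m = 4: sqrt(9) = 3, while m - 1 = 3 — valid.
  m = -1: sqrt(4) = 2, while m - 1 = -2 — extraneous.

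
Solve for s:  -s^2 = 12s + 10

Rearrange to standard form: -s^2 - 12s - 10 = 0.
Discriminant: (-12)^2 - 4*(-1)*(-10) = 104.
Quadratic formula: s = (12 +/- sqrt(104)) / (-2).
So s = -6 - sqrt(26) ~= -11.099 or s = -6 + sqrt(26) ~= -0.901.

s = -11.099 or s = -0.901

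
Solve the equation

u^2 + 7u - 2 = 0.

Discriminant: (7)^2 - 4*1*(-2) = 57.
Quadratic formula: u = (-7 +/- sqrt(57)) / 2.
So u = -7/2 + sqrt(57)/2 ~= 0.2749 or u = -sqrt(57)/2 - 7/2 ~= -7.2749.

u = -7.2749 or u = 0.2749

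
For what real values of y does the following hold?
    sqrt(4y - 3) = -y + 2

Square both sides: 4y - 3 = (-y + 2)^2.
Expand and rearrange: y^2 - 8y + 7 = 0.
Solving gives y = 7 or y = 1.
Check each candidate in the original equation:
  y = 7: sqrt(25) = 5, while -y + 2 = -5 — extraneous.
  y = 1: sqrt(1) = 1, while -y + 2 = 1 — valid.

y = 1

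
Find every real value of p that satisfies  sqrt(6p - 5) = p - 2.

p = 9

Square both sides: 6p - 5 = (p - 2)^2.
Expand and rearrange: p^2 - 10p + 9 = 0.
Solving gives p = 9 or p = 1.
Check each candidate in the original equation:
  p = 9: sqrt(49) = 7, while p - 2 = 7 — valid.
  p = 1: sqrt(1) = 1, while p - 2 = -1 — extraneous.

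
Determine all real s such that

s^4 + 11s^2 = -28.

No real solutions.

Let u = s^2. The equation becomes u^2 + 11u + 28 = 0.
Factor: (u + 4)(u + 7) = 0, so u = -4 or u = -7.
s^2 = -4 < 0 has no real solution.
s^2 = -7 < 0 has no real solution.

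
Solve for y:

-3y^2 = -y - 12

Rearrange to standard form: -3y^2 + y + 12 = 0.
Discriminant: (1)^2 - 4*(-3)*12 = 145.
Quadratic formula: y = (-1 +/- sqrt(145)) / (-6).
So y = 1/6 - sqrt(145)/6 ~= -1.8403 or y = 1/6 + sqrt(145)/6 ~= 2.1736.

y = -1.8403 or y = 2.1736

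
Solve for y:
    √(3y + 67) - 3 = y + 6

Isolate the radical: √(3y + 67) = y + 9.
Square both sides: 3y + 67 = (y + 9)².
Expand and rearrange: y² + 15y + 14 = 0.
Solving gives y = -1 or y = -14.
Check each candidate in the original equation:
  y = -1: √(64) = 8, while y + 9 = 8 — valid.
  y = -14: √(25) = 5, while y + 9 = -5 — extraneous.

y = -1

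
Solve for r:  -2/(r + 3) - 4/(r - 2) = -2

Multiply both sides by (r + 3)(r - 2):
-2(r - 2) - 4(r + 3) = -2(r + 3)(r - 2).
Expand and collect terms: -2r² + 4r + 20 = 0.
By the quadratic formula, r = (-4 ± √176) / -4, so r ≈ -2.3166 or r ≈ 4.3166.
Neither value makes a denominator zero (r ≠ -3, r ≠ 2), so both are valid.

r = -2.3166 or r = 4.3166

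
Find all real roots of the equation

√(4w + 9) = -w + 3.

Square both sides: 4w + 9 = (-w + 3)².
Expand and rearrange: w² - 10w = 0.
Solving gives w = 10 or w = 0.
Check each candidate in the original equation:
  w = 10: √(49) = 7, while -w + 3 = -7 — extraneous.
  w = 0: √(9) = 3, while -w + 3 = 3 — valid.

w = 0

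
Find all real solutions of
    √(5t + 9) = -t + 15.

Square both sides: 5t + 9 = (-t + 15)².
Expand and rearrange: t² - 35t + 216 = 0.
Solving gives t = 27 or t = 8.
Check each candidate in the original equation:
  t = 27: √(144) = 12, while -t + 15 = -12 — extraneous.
  t = 8: √(49) = 7, while -t + 15 = 7 — valid.

t = 8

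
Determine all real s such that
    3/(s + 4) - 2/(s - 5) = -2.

Multiply both sides by (s + 4)(s - 5):
3(s - 5) - 2(s + 4) = -2(s + 4)(s - 5).
Expand and collect terms: -2s^2 + s + 63 = 0.
By the quadratic formula, s = (-1 +/- sqrt(505)) / -4, so s ~= -5.3681 or s ~= 5.8681.
Neither value makes a denominator zero (s != -4, s != 5), so both are valid.

s = -5.3681 or s = 5.8681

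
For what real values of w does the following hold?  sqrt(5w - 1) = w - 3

w = 10

Square both sides: 5w - 1 = (w - 3)^2.
Expand and rearrange: w^2 - 11w + 10 = 0.
Solving gives w = 10 or w = 1.
Check each candidate in the original equation:
  w = 10: sqrt(49) = 7, while w - 3 = 7 — valid.
  w = 1: sqrt(4) = 2, while w - 3 = -2 — extraneous.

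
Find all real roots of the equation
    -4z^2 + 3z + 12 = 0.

Discriminant: (3)^2 - 4*(-4)*12 = 201.
Quadratic formula: z = (-3 +/- sqrt(201)) / (-8).
So z = 3/8 - sqrt(201)/8 ~= -1.3972 or z = 3/8 + sqrt(201)/8 ~= 2.1472.

z = -1.3972 or z = 2.1472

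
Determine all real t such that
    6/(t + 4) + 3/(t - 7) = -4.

Multiply both sides by (t + 4)(t - 7):
6(t - 7) + 3(t + 4) = -4(t + 4)(t - 7).
Expand and collect terms: -4t² + 3t + 142 = 0.
By the quadratic formula, t = (-3 ± √2281) / -8, so t ≈ -5.595 or t ≈ 6.345.
Neither value makes a denominator zero (t ≠ -4, t ≠ 7), so both are valid.

t = -5.595 or t = 6.345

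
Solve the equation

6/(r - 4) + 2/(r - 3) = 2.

Multiply both sides by (r - 4)(r - 3):
6(r - 3) + 2(r - 4) = 2(r - 4)(r - 3).
Expand and collect terms: 2r^2 - 22r + 50 = 0.
By the quadratic formula, r = (22 +/- sqrt(84)) / 4, so r ~= 7.7913 or r ~= 3.2087.
Neither value makes a denominator zero (r != 4, r != 3), so both are valid.

r = 3.2087 or r = 7.7913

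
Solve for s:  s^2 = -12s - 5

s = -11.5678 or s = -0.4322

Rearrange to standard form: s^2 + 12s + 5 = 0.
Discriminant: (12)^2 - 4*1*5 = 124.
Quadratic formula: s = (-12 +/- sqrt(124)) / 2.
So s = -6 + sqrt(31) ~= -0.4322 or s = -6 - sqrt(31) ~= -11.5678.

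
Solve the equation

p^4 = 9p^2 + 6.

p = -3.1022 or p = 3.1022

Let u = p^2. The equation becomes u^2 - 9u - 6 = 0.
By the quadratic formula, u = 9/2 + sqrt(105)/2 or u = 9/2 - sqrt(105)/2.
p^2 = 9/2 + sqrt(105)/2 gives p = +/-sqrt(9/2 + sqrt(105)/2) ~= +/-3.1022.
p^2 = 9/2 - sqrt(105)/2 < 0 has no real solution.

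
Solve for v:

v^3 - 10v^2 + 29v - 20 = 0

Possible rational roots are divisors of -20. Testing v = 5 gives 0, so (v - 5) is a factor.
Divide: v^3 - 10v^2 + 29v - 20 = (v - 5)(v^2 - 5v + 4).
Factor the quadratic: v = 4 or v = 1.

v = 1 or v = 4 or v = 5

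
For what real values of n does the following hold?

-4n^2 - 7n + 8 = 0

n = -2.538 or n = 0.788

Discriminant: (-7)^2 - 4*(-4)*8 = 177.
Quadratic formula: n = (7 +/- sqrt(177)) / (-8).
So n = -sqrt(177)/8 - 7/8 ~= -2.538 or n = -7/8 + sqrt(177)/8 ~= 0.788.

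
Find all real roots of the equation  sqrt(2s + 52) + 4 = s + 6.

Isolate the radical: sqrt(2s + 52) = s + 2.
Square both sides: 2s + 52 = (s + 2)^2.
Expand and rearrange: s^2 + 2s - 48 = 0.
Solving gives s = 6 or s = -8.
Check each candidate in the original equation:
  s = 6: sqrt(64) = 8, while s + 2 = 8 — valid.
  s = -8: sqrt(36) = 6, while s + 2 = -6 — extraneous.

s = 6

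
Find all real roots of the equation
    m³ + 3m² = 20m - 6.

m = -6.3166 or m = 0.3166 or m = 3

Rearrange: m³ + 3m² - 20m + 6 = 0.
Possible rational roots are divisors of 6. Testing m = 3 gives 0, so (m - 3) is a factor.
Divide: m³ + 3m² - 20m + 6 = (m - 3)(m² + 6m - 2).
Apply the quadratic formula to m² + 6m - 2 = 0: m = (-6 ± √44)/2, i.e. m ≈ 0.3166 or m ≈ -6.3166.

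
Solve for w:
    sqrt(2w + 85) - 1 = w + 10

Isolate the radical: sqrt(2w + 85) = w + 11.
Square both sides: 2w + 85 = (w + 11)^2.
Expand and rearrange: w^2 + 20w + 36 = 0.
Solving gives w = -2 or w = -18.
Check each candidate in the original equation:
  w = -2: sqrt(81) = 9, while w + 11 = 9 — valid.
  w = -18: sqrt(49) = 7, while w + 11 = -7 — extraneous.

w = -2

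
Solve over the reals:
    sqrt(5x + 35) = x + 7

Square both sides: 5x + 35 = (x + 7)^2.
Expand and rearrange: x^2 + 9x + 14 = 0.
Solving gives x = -2 or x = -7.
Check each candidate in the original equation:
  x = -2: sqrt(25) = 5, while x + 7 = 5 — valid.
  x = -7: sqrt(0) = 0, while x + 7 = 0 — valid.

x = -7 or x = -2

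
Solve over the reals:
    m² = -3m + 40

m = -8 or m = 5

Bring every term to one side: m² + 3m - 40 = 0.
Factor: (m - 5)(m + 8) = 0.
So m = 5 or m = -8.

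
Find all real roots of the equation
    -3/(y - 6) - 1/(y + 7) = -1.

Multiply both sides by (y - 6)(y + 7):
-3(y + 7) - (y - 6) = -(y - 6)(y + 7).
Expand and collect terms: -y^2 + 3y + 57 = 0.
By the quadratic formula, y = (-3 +/- sqrt(237)) / -2, so y ~= -6.1974 or y ~= 9.1974.
Neither value makes a denominator zero (y != 6, y != -7), so both are valid.

y = -6.1974 or y = 9.1974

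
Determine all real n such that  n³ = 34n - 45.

n = -6.4051 or n = 1.4051 or n = 5

Rearrange: n³ - 34n + 45 = 0.
Possible rational roots are divisors of 45. Testing n = 5 gives 0, so (n - 5) is a factor.
Divide: n³ - 34n + 45 = (n - 5)(n² + 5n - 9).
Apply the quadratic formula to n² + 5n - 9 = 0: n = (-5 ± √61)/2, i.e. n ≈ 1.4051 or n ≈ -6.4051.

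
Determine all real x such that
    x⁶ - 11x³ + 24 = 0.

Let u = x³. The equation becomes u² - 11u + 24 = 0.
Factor: (u - 3)(u - 8) = 0, so u = 3 or u = 8.
x³ = 3 gives x = ∛(3) ≈ 1.4422.
x³ = 8 gives x = 2.

x = 1.4422 or x = 2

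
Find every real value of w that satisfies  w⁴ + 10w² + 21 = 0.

Let u = w². The equation becomes u² + 10u + 21 = 0.
Factor: (u + 7)(u + 3) = 0, so u = -7 or u = -3.
w² = -7 < 0 has no real solution.
w² = -3 < 0 has no real solution.

No real solutions.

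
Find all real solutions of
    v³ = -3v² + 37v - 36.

Rearrange: v³ + 3v² - 37v + 36 = 0.
Possible rational roots are divisors of 36. Testing v = 4 gives 0, so (v - 4) is a factor.
Divide: v³ + 3v² - 37v + 36 = (v - 4)(v² + 7v - 9).
Apply the quadratic formula to v² + 7v - 9 = 0: v = (-7 ± √85)/2, i.e. v ≈ 1.1098 or v ≈ -8.1098.

v = -8.1098 or v = 1.1098 or v = 4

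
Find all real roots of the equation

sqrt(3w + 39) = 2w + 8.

Square both sides: 3w + 39 = (2w + 8)^2.
Expand and rearrange: 4w^2 + 29w + 25 = 0.
Solving gives w = -1 or w = -6.25.
Check each candidate in the original equation:
  w = -1: sqrt(36) = 6, while 2w + 8 = 6 — valid.
  w = -6.25: sqrt(20.25) = 4.5, while 2w + 8 = -4.5 — extraneous.

w = -1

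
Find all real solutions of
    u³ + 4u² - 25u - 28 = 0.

Possible rational roots are divisors of -28. Testing u = 4 gives 0, so (u - 4) is a factor.
Divide: u³ + 4u² - 25u - 28 = (u - 4)(u² + 8u + 7).
Factor the quadratic: u = -1 or u = -7.

u = -7 or u = -1 or u = 4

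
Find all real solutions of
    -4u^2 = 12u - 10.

u = -3.6794 or u = 0.6794

Rearrange to standard form: -4u^2 - 12u + 10 = 0.
Discriminant: (-12)^2 - 4*(-4)*10 = 304.
Quadratic formula: u = (12 +/- sqrt(304)) / (-8).
So u = -sqrt(19)/2 - 3/2 ~= -3.6794 or u = -3/2 + sqrt(19)/2 ~= 0.6794.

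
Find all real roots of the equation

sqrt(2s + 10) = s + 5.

Square both sides: 2s + 10 = (s + 5)^2.
Expand and rearrange: s^2 + 8s + 15 = 0.
Solving gives s = -3 or s = -5.
Check each candidate in the original equation:
  s = -3: sqrt(4) = 2, while s + 5 = 2 — valid.
  s = -5: sqrt(0) = 0, while s + 5 = 0 — valid.

s = -5 or s = -3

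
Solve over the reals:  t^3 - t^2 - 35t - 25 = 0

t = -5 or t = -0.7417 or t = 6.7417

Possible rational roots are divisors of -25. Testing t = -5 gives 0, so (t + 5) is a factor.
Divide: t^3 - t^2 - 35t - 25 = (t + 5)(t^2 - 6t - 5).
Apply the quadratic formula to t^2 - 6t - 5 = 0: t = (6 +/- sqrt(56))/2, i.e. t ~= 6.7417 or t ~= -0.7417.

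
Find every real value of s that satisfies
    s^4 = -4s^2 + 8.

s = -1.21 or s = 1.21

Let u = s^2. The equation becomes u^2 + 4u - 8 = 0.
By the quadratic formula, u = -2 + 2*sqrt(3) or u = -2*sqrt(3) - 2.
s^2 = -2 + 2*sqrt(3) gives s = +/-sqrt(-2 + 2*sqrt(3)) ~= +/-1.21.
s^2 = -2*sqrt(3) - 2 < 0 has no real solution.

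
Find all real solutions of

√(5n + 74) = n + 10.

n = -2

Square both sides: 5n + 74 = (n + 10)².
Expand and rearrange: n² + 15n + 26 = 0.
Solving gives n = -2 or n = -13.
Check each candidate in the original equation:
  n = -2: √(64) = 8, while n + 10 = 8 — valid.
  n = -13: √(9) = 3, while n + 10 = -3 — extraneous.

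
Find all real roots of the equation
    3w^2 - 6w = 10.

w = -1.0817 or w = 3.0817

Rearrange to standard form: 3w^2 - 6w - 10 = 0.
Discriminant: (-6)^2 - 4*3*(-10) = 156.
Quadratic formula: w = (6 +/- sqrt(156)) / 6.
So w = 1 + sqrt(39)/3 ~= 3.0817 or w = 1 - sqrt(39)/3 ~= -1.0817.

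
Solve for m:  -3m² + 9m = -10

Rearrange to standard form: -3m² + 9m + 10 = 0.
Discriminant: (9)² − 4·(-3)·10 = 201.
Quadratic formula: m = (-9 ± √201) / (-6).
So m = 3/2 - √(201)/6 ≈ -0.8629 or m = 3/2 + √(201)/6 ≈ 3.8629.

m = -0.8629 or m = 3.8629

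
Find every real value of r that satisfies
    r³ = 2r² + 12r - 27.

Rearrange: r³ - 2r² - 12r + 27 = 0.
Possible rational roots are divisors of 27. Testing r = 3 gives 0, so (r - 3) is a factor.
Divide: r³ - 2r² - 12r + 27 = (r - 3)(r² + r - 9).
Apply the quadratic formula to r² + r - 9 = 0: r = (-1 ± √37)/2, i.e. r ≈ 2.5414 or r ≈ -3.5414.

r = -3.5414 or r = 2.5414 or r = 3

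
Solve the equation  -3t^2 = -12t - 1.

t = -0.0817 or t = 4.0817

Rearrange to standard form: -3t^2 + 12t + 1 = 0.
Discriminant: (12)^2 - 4*(-3)*1 = 156.
Quadratic formula: t = (-12 +/- sqrt(156)) / (-6).
So t = 2 - sqrt(39)/3 ~= -0.0817 or t = 2 + sqrt(39)/3 ~= 4.0817.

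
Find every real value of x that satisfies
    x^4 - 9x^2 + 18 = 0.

x = -2.4495 or x = -1.7321 or x = 1.7321 or x = 2.4495

Let u = x^2. The equation becomes u^2 - 9u + 18 = 0.
Factor: (u - 3)(u - 6) = 0, so u = 3 or u = 6.
x^2 = 3 gives x = +/-sqrt(3) ~= +/-1.7321.
x^2 = 6 gives x = +/-sqrt(6) ~= +/-2.4495.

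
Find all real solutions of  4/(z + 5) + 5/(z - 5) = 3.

z = -3.8774 or z = 6.8774

Multiply both sides by (z + 5)(z - 5):
4(z - 5) + 5(z + 5) = 3(z + 5)(z - 5).
Expand and collect terms: 3z^2 - 9z - 80 = 0.
By the quadratic formula, z = (9 +/- sqrt(1041)) / 6, so z ~= 6.8774 or z ~= -3.8774.
Neither value makes a denominator zero (z != -5, z != 5), so both are valid.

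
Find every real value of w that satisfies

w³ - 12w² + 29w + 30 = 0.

w = -0.772 or w = 5 or w = 7.772

Possible rational roots are divisors of 30. Testing w = 5 gives 0, so (w - 5) is a factor.
Divide: w³ - 12w² + 29w + 30 = (w - 5)(w² - 7w - 6).
Apply the quadratic formula to w² - 7w - 6 = 0: w = (7 ± √73)/2, i.e. w ≈ 7.772 or w ≈ -0.772.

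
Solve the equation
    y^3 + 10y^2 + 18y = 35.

Rearrange: y^3 + 10y^2 + 18y - 35 = 0.
Possible rational roots are divisors of -35. Testing y = -5 gives 0, so (y + 5) is a factor.
Divide: y^3 + 10y^2 + 18y - 35 = (y + 5)(y^2 + 5y - 7).
Apply the quadratic formula to y^2 + 5y - 7 = 0: y = (-5 +/- sqrt(53))/2, i.e. y ~= 1.1401 or y ~= -6.1401.

y = -6.1401 or y = -5 or y = 1.1401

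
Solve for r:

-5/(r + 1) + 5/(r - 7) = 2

r = -3 or r = 9

Multiply both sides by (r + 1)(r - 7):
-5(r - 7) + 5(r + 1) = 2(r + 1)(r - 7).
Expand and collect terms: 2r² - 12r - 54 = 0.
Factor or apply the quadratic formula: r = 9 or r = -3.
Neither value makes a denominator zero (r ≠ -1, r ≠ 7), so both are valid.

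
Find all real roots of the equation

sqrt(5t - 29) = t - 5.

Square both sides: 5t - 29 = (t - 5)^2.
Expand and rearrange: t^2 - 15t + 54 = 0.
Solving gives t = 9 or t = 6.
Check each candidate in the original equation:
  t = 9: sqrt(16) = 4, while t - 5 = 4 — valid.
  t = 6: sqrt(1) = 1, while t - 5 = 1 — valid.

t = 6 or t = 9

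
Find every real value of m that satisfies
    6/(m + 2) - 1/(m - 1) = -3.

m = -3.8719 or m = 1.2053

Multiply both sides by (m + 2)(m - 1):
6(m - 1) - (m + 2) = -3(m + 2)(m - 1).
Expand and collect terms: -3m² - 8m + 14 = 0.
By the quadratic formula, m = (8 ± √232) / -6, so m ≈ -3.8719 or m ≈ 1.2053.
Neither value makes a denominator zero (m ≠ -2, m ≠ 1), so both are valid.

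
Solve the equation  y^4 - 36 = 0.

y = -2.4495 or y = 2.4495

Let u = y^2. The equation becomes u^2 - 36 = 0.
Factor: (u + 6)(u - 6) = 0, so u = -6 or u = 6.
y^2 = -6 < 0 has no real solution.
y^2 = 6 gives y = +/-sqrt(6) ~= +/-2.4495.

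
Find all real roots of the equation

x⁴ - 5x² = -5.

Let u = x². The equation becomes u² - 5u + 5 = 0.
By the quadratic formula, u = √(5)/2 + 5/2 or u = 5/2 - √(5)/2.
x² = √(5)/2 + 5/2 gives x = ±√(√(5)/2 + 5/2) ≈ ±1.9021.
x² = 5/2 - √(5)/2 gives x = ±√(5/2 - √(5)/2) ≈ ±1.1756.

x = -1.9021 or x = -1.1756 or x = 1.1756 or x = 1.9021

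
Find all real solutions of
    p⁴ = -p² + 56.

Let u = p². The equation becomes u² + u - 56 = 0.
Factor: (u - 7)(u + 8) = 0, so u = 7 or u = -8.
p² = 7 gives p = ±√(7) ≈ ±2.6458.
p² = -8 < 0 has no real solution.

p = -2.6458 or p = 2.6458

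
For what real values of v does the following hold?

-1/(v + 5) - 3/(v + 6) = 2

Multiply both sides by (v + 5)(v + 6):
-(v + 6) - 3(v + 5) = 2(v + 5)(v + 6).
Expand and collect terms: 2v² + 26v + 81 = 0.
By the quadratic formula, v = (-26 ± √28) / 4, so v ≈ -5.1771 or v ≈ -7.8229.
Neither value makes a denominator zero (v ≠ -5, v ≠ -6), so both are valid.

v = -7.8229 or v = -5.1771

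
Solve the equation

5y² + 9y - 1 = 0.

Discriminant: (9)² − 4·5·(-1) = 101.
Quadratic formula: y = (-9 ± √101) / 10.
So y = -9/10 + √(101)/10 ≈ 0.105 or y = -√(101)/10 - 9/10 ≈ -1.905.

y = -1.905 or y = 0.105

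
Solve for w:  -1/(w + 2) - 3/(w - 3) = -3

Multiply both sides by (w + 2)(w - 3):
-(w - 3) - 3(w + 2) = -3(w + 2)(w - 3).
Expand and collect terms: -3w^2 + 7w + 21 = 0.
By the quadratic formula, w = (-7 +/- sqrt(301)) / -6, so w ~= -1.7249 or w ~= 4.0582.
Neither value makes a denominator zero (w != -2, w != 3), so both are valid.

w = -1.7249 or w = 4.0582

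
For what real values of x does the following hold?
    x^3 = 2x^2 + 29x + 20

x = -4 or x = -0.7417 or x = 6.7417

Rearrange: x^3 - 2x^2 - 29x - 20 = 0.
Possible rational roots are divisors of -20. Testing x = -4 gives 0, so (x + 4) is a factor.
Divide: x^3 - 2x^2 - 29x - 20 = (x + 4)(x^2 - 6x - 5).
Apply the quadratic formula to x^2 - 6x - 5 = 0: x = (6 +/- sqrt(56))/2, i.e. x ~= 6.7417 or x ~= -0.7417.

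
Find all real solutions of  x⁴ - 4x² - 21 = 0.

x = -2.6458 or x = 2.6458

Let u = x². The equation becomes u² - 4u - 21 = 0.
Factor: (u + 3)(u - 7) = 0, so u = -3 or u = 7.
x² = -3 < 0 has no real solution.
x² = 7 gives x = ±√(7) ≈ ±2.6458.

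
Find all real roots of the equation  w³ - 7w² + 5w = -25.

w = -1.4495 or w = 3.4495 or w = 5

Rearrange: w³ - 7w² + 5w + 25 = 0.
Possible rational roots are divisors of 25. Testing w = 5 gives 0, so (w - 5) is a factor.
Divide: w³ - 7w² + 5w + 25 = (w - 5)(w² - 2w - 5).
Apply the quadratic formula to w² - 2w - 5 = 0: w = (2 ± √24)/2, i.e. w ≈ 3.4495 or w ≈ -1.4495.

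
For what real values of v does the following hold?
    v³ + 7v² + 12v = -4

v = -4.5616 or v = -2 or v = -0.4384

Rearrange: v³ + 7v² + 12v + 4 = 0.
Possible rational roots are divisors of 4. Testing v = -2 gives 0, so (v + 2) is a factor.
Divide: v³ + 7v² + 12v + 4 = (v + 2)(v² + 5v + 2).
Apply the quadratic formula to v² + 5v + 2 = 0: v = (-5 ± √17)/2, i.e. v ≈ -0.4384 or v ≈ -4.5616.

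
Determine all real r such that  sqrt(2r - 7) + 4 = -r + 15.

r = 8

Isolate the radical: sqrt(2r - 7) = -r + 11.
Square both sides: 2r - 7 = (-r + 11)^2.
Expand and rearrange: r^2 - 24r + 128 = 0.
Solving gives r = 16 or r = 8.
Check each candidate in the original equation:
  r = 16: sqrt(25) = 5, while -r + 11 = -5 — extraneous.
  r = 8: sqrt(9) = 3, while -r + 11 = 3 — valid.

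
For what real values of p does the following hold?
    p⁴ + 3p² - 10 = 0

Let u = p². The equation becomes u² + 3u - 10 = 0.
Factor: (u - 2)(u + 5) = 0, so u = 2 or u = -5.
p² = 2 gives p = ±√(2) ≈ ±1.4142.
p² = -5 < 0 has no real solution.

p = -1.4142 or p = 1.4142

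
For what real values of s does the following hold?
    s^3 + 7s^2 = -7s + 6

Rearrange: s^3 + 7s^2 + 7s - 6 = 0.
Possible rational roots are divisors of -6. Testing s = -2 gives 0, so (s + 2) is a factor.
Divide: s^3 + 7s^2 + 7s - 6 = (s + 2)(s^2 + 5s - 3).
Apply the quadratic formula to s^2 + 5s - 3 = 0: s = (-5 +/- sqrt(37))/2, i.e. s ~= 0.5414 or s ~= -5.5414.

s = -5.5414 or s = -2 or s = 0.5414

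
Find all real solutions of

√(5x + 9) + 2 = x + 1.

Isolate the radical: √(5x + 9) = x - 1.
Square both sides: 5x + 9 = (x - 1)².
Expand and rearrange: x² - 7x - 8 = 0.
Solving gives x = 8 or x = -1.
Check each candidate in the original equation:
  x = 8: √(49) = 7, while x - 1 = 7 — valid.
  x = -1: √(4) = 2, while x - 1 = -2 — extraneous.

x = 8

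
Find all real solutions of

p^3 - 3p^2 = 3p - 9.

p = -1.7321 or p = 1.7321 or p = 3

Rearrange: p^3 - 3p^2 - 3p + 9 = 0.
Possible rational roots are divisors of 9. Testing p = 3 gives 0, so (p - 3) is a factor.
Divide: p^3 - 3p^2 - 3p + 9 = (p - 3)(p^2 - 3).
Apply the quadratic formula to p^2 - 3 = 0: p = (0 +/- sqrt(12))/2, i.e. p ~= 1.7321 or p ~= -1.7321.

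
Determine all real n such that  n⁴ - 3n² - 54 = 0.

n = -3 or n = 3

Let u = n². The equation becomes u² - 3u - 54 = 0.
Factor: (u + 6)(u - 9) = 0, so u = -6 or u = 9.
n² = -6 < 0 has no real solution.
n² = 9 gives n = ±3.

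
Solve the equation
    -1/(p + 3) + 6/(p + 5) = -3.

p = -6.8403 or p = -2.8264

Multiply both sides by (p + 3)(p + 5):
-(p + 5) + 6(p + 3) = -3(p + 3)(p + 5).
Expand and collect terms: -3p² - 29p - 58 = 0.
By the quadratic formula, p = (29 ± √145) / -6, so p ≈ -6.8403 or p ≈ -2.8264.
Neither value makes a denominator zero (p ≠ -3, p ≠ -5), so both are valid.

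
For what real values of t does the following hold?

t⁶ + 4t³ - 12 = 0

Let u = t³. The equation becomes u² + 4u - 12 = 0.
Factor: (u + 6)(u - 2) = 0, so u = -6 or u = 2.
t³ = -6 gives t = -∛(6) ≈ -1.8171.
t³ = 2 gives t = ∛(2) ≈ 1.2599.

t = -1.8171 or t = 1.2599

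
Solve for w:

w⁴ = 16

Let u = w². The equation becomes u² - 16 = 0.
Factor: (u - 4)(u + 4) = 0, so u = 4 or u = -4.
w² = 4 gives w = ±2.
w² = -4 < 0 has no real solution.

w = -2 or w = 2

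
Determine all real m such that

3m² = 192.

m = -8 or m = 8

Bring every term to one side: 3m² - 192 = 0.
Factor: 3(m + 8)(m - 8) = 0.
So m = -8 or m = 8.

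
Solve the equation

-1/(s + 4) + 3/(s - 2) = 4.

s = -4.2231 or s = 2.7231

Multiply both sides by (s + 4)(s - 2):
-(s - 2) + 3(s + 4) = 4(s + 4)(s - 2).
Expand and collect terms: 4s² + 6s - 46 = 0.
By the quadratic formula, s = (-6 ± √772) / 8, so s ≈ 2.7231 or s ≈ -4.2231.
Neither value makes a denominator zero (s ≠ -4, s ≠ 2), so both are valid.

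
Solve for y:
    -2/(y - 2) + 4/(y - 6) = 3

y = 1.4853 or y = 7.1813

Multiply both sides by (y - 2)(y - 6):
-2(y - 6) + 4(y - 2) = 3(y - 2)(y - 6).
Expand and collect terms: 3y² - 26y + 32 = 0.
By the quadratic formula, y = (26 ± √292) / 6, so y ≈ 7.1813 or y ≈ 1.4853.
Neither value makes a denominator zero (y ≠ 2, y ≠ 6), so both are valid.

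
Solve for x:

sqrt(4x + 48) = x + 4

x = 4

Square both sides: 4x + 48 = (x + 4)^2.
Expand and rearrange: x^2 + 4x - 32 = 0.
Solving gives x = 4 or x = -8.
Check each candidate in the original equation:
  x = 4: sqrt(64) = 8, while x + 4 = 8 — valid.
  x = -8: sqrt(16) = 4, while x + 4 = -4 — extraneous.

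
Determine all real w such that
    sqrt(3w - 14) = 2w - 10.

w = 6

Square both sides: 3w - 14 = (2w - 10)^2.
Expand and rearrange: 4w^2 - 43w + 114 = 0.
Solving gives w = 6 or w = 4.75.
Check each candidate in the original equation:
  w = 6: sqrt(4) = 2, while 2w - 10 = 2 — valid.
  w = 4.75: sqrt(0.25) = 0.5, while 2w - 10 = -0.5 — extraneous.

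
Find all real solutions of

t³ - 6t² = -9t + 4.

t = 1 or t = 4

Rearrange: t³ - 6t² + 9t - 4 = 0.
Possible rational roots are divisors of -4. Testing t = 4 gives 0, so (t - 4) is a factor.
Divide: t³ - 6t² + 9t - 4 = (t - 4)(t² - 2t + 1).
The quadratic has the repeated root t = 1.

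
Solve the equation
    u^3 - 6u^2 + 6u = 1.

u = 0.2087 or u = 1 or u = 4.7913

Rearrange: u^3 - 6u^2 + 6u - 1 = 0.
Possible rational roots are divisors of -1. Testing u = 1 gives 0, so (u - 1) is a factor.
Divide: u^3 - 6u^2 + 6u - 1 = (u - 1)(u^2 - 5u + 1).
Apply the quadratic formula to u^2 - 5u + 1 = 0: u = (5 +/- sqrt(21))/2, i.e. u ~= 4.7913 or u ~= 0.2087.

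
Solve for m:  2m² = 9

Rearrange to standard form: 2m² - 9 = 0.
Discriminant: (0)² − 4·2·(-9) = 72.
Quadratic formula: m = (0 ± √72) / 4.
So m = 3·√(2)/2 ≈ 2.1213 or m = -3·√(2)/2 ≈ -2.1213.

m = -2.1213 or m = 2.1213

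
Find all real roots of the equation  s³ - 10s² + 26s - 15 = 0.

s = 0.8074 or s = 3 or s = 6.1926

Possible rational roots are divisors of -15. Testing s = 3 gives 0, so (s - 3) is a factor.
Divide: s³ - 10s² + 26s - 15 = (s - 3)(s² - 7s + 5).
Apply the quadratic formula to s² - 7s + 5 = 0: s = (7 ± √29)/2, i.e. s ≈ 6.1926 or s ≈ 0.8074.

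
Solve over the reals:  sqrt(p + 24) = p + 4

Square both sides: p + 24 = (p + 4)^2.
Expand and rearrange: p^2 + 7p - 8 = 0.
Solving gives p = 1 or p = -8.
Check each candidate in the original equation:
  p = 1: sqrt(25) = 5, while p + 4 = 5 — valid.
  p = -8: sqrt(16) = 4, while p + 4 = -4 — extraneous.

p = 1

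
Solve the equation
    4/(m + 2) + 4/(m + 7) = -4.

m = -8.1926 or m = -2.8074

Multiply both sides by (m + 2)(m + 7):
4(m + 7) + 4(m + 2) = -4(m + 2)(m + 7).
Expand and collect terms: -4m^2 - 44m - 92 = 0.
By the quadratic formula, m = (44 +/- sqrt(464)) / -8, so m ~= -8.1926 or m ~= -2.8074.
Neither value makes a denominator zero (m != -2, m != -7), so both are valid.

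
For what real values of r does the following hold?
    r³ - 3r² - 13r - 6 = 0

Possible rational roots are divisors of -6. Testing r = -2 gives 0, so (r + 2) is a factor.
Divide: r³ - 3r² - 13r - 6 = (r + 2)(r² - 5r - 3).
Apply the quadratic formula to r² - 5r - 3 = 0: r = (5 ± √37)/2, i.e. r ≈ 5.5414 or r ≈ -0.5414.

r = -2 or r = -0.5414 or r = 5.5414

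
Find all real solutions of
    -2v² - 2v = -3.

v = -1.8229 or v = 0.8229

Rearrange to standard form: -2v² - 2v + 3 = 0.
Discriminant: (-2)² − 4·(-2)·3 = 28.
Quadratic formula: v = (2 ± √28) / (-4).
So v = -√(7)/2 - 1/2 ≈ -1.8229 or v = -1/2 + √(7)/2 ≈ 0.8229.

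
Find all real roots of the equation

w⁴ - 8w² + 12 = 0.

Let u = w². The equation becomes u² - 8u + 12 = 0.
Factor: (u - 6)(u - 2) = 0, so u = 6 or u = 2.
w² = 6 gives w = ±√(6) ≈ ±2.4495.
w² = 2 gives w = ±√(2) ≈ ±1.4142.

w = -2.4495 or w = -1.4142 or w = 1.4142 or w = 2.4495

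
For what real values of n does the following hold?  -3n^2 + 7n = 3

Rearrange to standard form: -3n^2 + 7n - 3 = 0.
Discriminant: (7)^2 - 4*(-3)*(-3) = 13.
Quadratic formula: n = (-7 +/- sqrt(13)) / (-6).
So n = 7/6 - sqrt(13)/6 ~= 0.5657 or n = sqrt(13)/6 + 7/6 ~= 1.7676.

n = 0.5657 or n = 1.7676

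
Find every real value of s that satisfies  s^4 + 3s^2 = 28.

s = -2 or s = 2

Let u = s^2. The equation becomes u^2 + 3u - 28 = 0.
Factor: (u + 7)(u - 4) = 0, so u = -7 or u = 4.
s^2 = -7 < 0 has no real solution.
s^2 = 4 gives s = +/-2.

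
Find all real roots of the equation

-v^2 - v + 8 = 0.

v = -3.3723 or v = 2.3723

Discriminant: (-1)^2 - 4*(-1)*8 = 33.
Quadratic formula: v = (1 +/- sqrt(33)) / (-2).
So v = -sqrt(33)/2 - 1/2 ~= -3.3723 or v = -1/2 + sqrt(33)/2 ~= 2.3723.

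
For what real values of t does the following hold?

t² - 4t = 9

t = -1.6056 or t = 5.6056

Rearrange to standard form: t² - 4t - 9 = 0.
Discriminant: (-4)² − 4·1·(-9) = 52.
Quadratic formula: t = (4 ± √52) / 2.
So t = 2 + √(13) ≈ 5.6056 or t = 2 - √(13) ≈ -1.6056.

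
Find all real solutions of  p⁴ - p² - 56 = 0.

p = -2.8284 or p = 2.8284

Let u = p². The equation becomes u² - u - 56 = 0.
Factor: (u - 8)(u + 7) = 0, so u = 8 or u = -7.
p² = 8 gives p = ±2·√(2) ≈ ±2.8284.
p² = -7 < 0 has no real solution.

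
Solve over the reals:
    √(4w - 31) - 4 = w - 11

Isolate the radical: √(4w - 31) = w - 7.
Square both sides: 4w - 31 = (w - 7)².
Expand and rearrange: w² - 18w + 80 = 0.
Solving gives w = 10 or w = 8.
Check each candidate in the original equation:
  w = 10: √(9) = 3, while w - 7 = 3 — valid.
  w = 8: √(1) = 1, while w - 7 = 1 — valid.

w = 8 or w = 10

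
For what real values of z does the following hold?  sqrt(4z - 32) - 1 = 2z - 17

Isolate the radical: sqrt(4z - 32) = 2z - 16.
Square both sides: 4z - 32 = (2z - 16)^2.
Expand and rearrange: 4z^2 - 68z + 288 = 0.
Solving gives z = 9 or z = 8.
Check each candidate in the original equation:
  z = 9: sqrt(4) = 2, while 2z - 16 = 2 — valid.
  z = 8: sqrt(0) = 0, while 2z - 16 = 0 — valid.

z = 8 or z = 9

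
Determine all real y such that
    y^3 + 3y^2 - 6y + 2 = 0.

Possible rational roots are divisors of 2. Testing y = 1 gives 0, so (y - 1) is a factor.
Divide: y^3 + 3y^2 - 6y + 2 = (y - 1)(y^2 + 4y - 2).
Apply the quadratic formula to y^2 + 4y - 2 = 0: y = (-4 +/- sqrt(24))/2, i.e. y ~= 0.4495 or y ~= -4.4495.

y = -4.4495 or y = 0.4495 or y = 1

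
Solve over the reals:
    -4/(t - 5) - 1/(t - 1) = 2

Multiply both sides by (t - 5)(t - 1):
-4(t - 1) - (t - 5) = 2(t - 5)(t - 1).
Expand and collect terms: 2t^2 - 7t + 1 = 0.
By the quadratic formula, t = (7 +/- sqrt(41)) / 4, so t ~= 3.3508 or t ~= 0.1492.
Neither value makes a denominator zero (t != 5, t != 1), so both are valid.

t = 0.1492 or t = 3.3508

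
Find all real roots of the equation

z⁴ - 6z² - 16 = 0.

z = -2.8284 or z = 2.8284

Let u = z². The equation becomes u² - 6u - 16 = 0.
Factor: (u - 8)(u + 2) = 0, so u = 8 or u = -2.
z² = 8 gives z = ±2·√(2) ≈ ±2.8284.
z² = -2 < 0 has no real solution.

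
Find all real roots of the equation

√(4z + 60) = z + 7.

z = 1

Square both sides: 4z + 60 = (z + 7)².
Expand and rearrange: z² + 10z - 11 = 0.
Solving gives z = 1 or z = -11.
Check each candidate in the original equation:
  z = 1: √(64) = 8, while z + 7 = 8 — valid.
  z = -11: √(16) = 4, while z + 7 = -4 — extraneous.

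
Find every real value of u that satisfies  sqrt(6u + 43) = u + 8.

u = -7 or u = -3

Square both sides: 6u + 43 = (u + 8)^2.
Expand and rearrange: u^2 + 10u + 21 = 0.
Solving gives u = -3 or u = -7.
Check each candidate in the original equation:
  u = -3: sqrt(25) = 5, while u + 8 = 5 — valid.
  u = -7: sqrt(1) = 1, while u + 8 = 1 — valid.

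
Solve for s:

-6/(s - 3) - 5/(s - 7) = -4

Multiply both sides by (s - 3)(s - 7):
-6(s - 7) - 5(s - 3) = -4(s - 3)(s - 7).
Expand and collect terms: -4s² + 51s - 141 = 0.
By the quadratic formula, s = (-51 ± √345) / -8, so s ≈ 4.0532 or s ≈ 8.6968.
Neither value makes a denominator zero (s ≠ 3, s ≠ 7), so both are valid.

s = 4.0532 or s = 8.6968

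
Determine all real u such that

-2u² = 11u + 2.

u = -5.3117 or u = -0.1883

Rearrange to standard form: -2u² - 11u - 2 = 0.
Discriminant: (-11)² − 4·(-2)·(-2) = 105.
Quadratic formula: u = (11 ± √105) / (-4).
So u = -11/4 - √(105)/4 ≈ -5.3117 or u = -11/4 + √(105)/4 ≈ -0.1883.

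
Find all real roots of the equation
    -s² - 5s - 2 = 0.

Discriminant: (-5)² − 4·(-1)·(-2) = 17.
Quadratic formula: s = (5 ± √17) / (-2).
So s = -5/2 - √(17)/2 ≈ -4.5616 or s = -5/2 + √(17)/2 ≈ -0.4384.

s = -4.5616 or s = -0.4384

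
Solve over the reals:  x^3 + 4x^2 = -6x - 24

Rearrange: x^3 + 4x^2 + 6x + 24 = 0.
Possible rational roots are divisors of 24. Testing x = -4 gives 0, so (x + 4) is a factor.
Divide: x^3 + 4x^2 + 6x + 24 = (x + 4)(x^2 + 6).
The quadratic x^2 + 6 has discriminant -24 < 0, so no further real roots.

x = -4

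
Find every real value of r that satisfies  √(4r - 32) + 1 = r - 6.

Isolate the radical: √(4r - 32) = r - 7.
Square both sides: 4r - 32 = (r - 7)².
Expand and rearrange: r² - 18r + 81 = 0.
This gives the repeated root r = 9.
Check in the original equation:
  r = 9: √(4) = 2, while r - 7 = 2 — valid.

r = 9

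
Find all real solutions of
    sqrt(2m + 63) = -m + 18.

Square both sides: 2m + 63 = (-m + 18)^2.
Expand and rearrange: m^2 - 38m + 261 = 0.
Solving gives m = 29 or m = 9.
Check each candidate in the original equation:
  m = 29: sqrt(121) = 11, while -m + 18 = -11 — extraneous.
  m = 9: sqrt(81) = 9, while -m + 18 = 9 — valid.

m = 9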